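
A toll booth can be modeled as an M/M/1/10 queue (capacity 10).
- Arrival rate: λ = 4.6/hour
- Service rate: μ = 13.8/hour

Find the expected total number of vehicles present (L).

ρ = λ/μ = 4.6/13.8 = 0.33333
P₀ = (1-ρ)/(1-ρ^(K+1)) = (1-0.33333)/(1-0.33333^11) = 0.6667/1.0000 = 0.6667
P_K = P₀×ρ^K = 0.6667 × 0.33333^10 = 0.6667 × 0.00001693 = 0.00001129
L = ρ[1 - (K+1)ρ^K + Kρ^(K+1)] / [(1-ρ)(1-ρ^(K+1))]
L = 0.33333 × (1 - 11×0.00001693 + 10×0.000005644) / ((1 - 0.33333) × (1 - 0.000005644)) = 0.4999 vehicles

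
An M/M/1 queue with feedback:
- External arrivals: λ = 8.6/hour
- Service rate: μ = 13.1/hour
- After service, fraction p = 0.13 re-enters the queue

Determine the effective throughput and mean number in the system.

Effective arrival rate: λ_eff = λ/(1-p) = 8.6/(1-0.13) = 8.6/0.87 = 9.88506
ρ = λ_eff/μ = 9.88506/13.1 = 0.754585
L = ρ/(1-ρ) = 0.754585/(1-0.754585) = 3.0747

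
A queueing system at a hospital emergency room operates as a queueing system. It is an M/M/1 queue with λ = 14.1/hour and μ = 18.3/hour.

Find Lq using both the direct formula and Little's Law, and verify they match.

Method 1 (direct): Lq = λ²/(μ(μ-λ)) = 198.81/(18.3 × 4.20) = 2.5867

Method 2 (Little's Law):
W = 1/(μ-λ) = 1/4.20 = 0.2380952
Wq = W - 1/μ = 0.2380952 - 0.05464481 = 0.1834504
Lq = λWq = 14.1 × 0.1834504 = 2.5867 ✔ (matches Method 1)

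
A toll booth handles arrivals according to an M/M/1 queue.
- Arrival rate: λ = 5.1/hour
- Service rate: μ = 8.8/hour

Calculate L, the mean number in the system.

ρ = λ/μ = 5.1/8.8 = 0.5795
For M/M/1: L = λ/(μ-λ)
L = 5.1/(8.8-5.1) = 5.1/3.70
L = 1.3784 vehicles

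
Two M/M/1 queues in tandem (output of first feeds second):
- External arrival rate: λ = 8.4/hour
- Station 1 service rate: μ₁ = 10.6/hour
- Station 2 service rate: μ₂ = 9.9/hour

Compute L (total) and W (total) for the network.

By Jackson's theorem, each station behaves as independent M/M/1.
Station 1: ρ₁ = 8.4/10.6 = 0.7925, L₁ = ρ₁/(1-ρ₁) = λ/(μ₁-λ) = 8.4/2.20 = 3.8182
Station 2: ρ₂ = 8.4/9.9 = 0.8485, L₂ = ρ₂/(1-ρ₂) = λ/(μ₂-λ) = 8.4/1.50 = 5.6000
Total: L = L₁ + L₂ = 3.8182 + 5.6000 = 9.4182
W = L/λ = 9.4182/8.4 = 1.1212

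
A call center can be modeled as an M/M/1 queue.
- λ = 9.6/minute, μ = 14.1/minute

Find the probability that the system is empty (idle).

ρ = λ/μ = 9.6/14.1 = 0.6809
P(0) = 1 - ρ = 1 - 0.6809 = 0.3191
The server is idle 31.91% of the time.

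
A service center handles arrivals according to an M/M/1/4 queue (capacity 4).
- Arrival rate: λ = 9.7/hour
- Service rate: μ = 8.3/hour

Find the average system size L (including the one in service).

ρ = λ/μ = 9.7/8.3 = 1.1687
P₀ = (1-ρ)/(1-ρ^(K+1)) = (1-1.1687)/(1-1.1687^5) = -0.1687/-1.1803 = 0.1429
P_K = P₀×ρ^K = 0.1429 × 1.1687^4 = 0.1429 × 1.8656 = 0.2666
L = ρ[1 - (K+1)ρ^K + Kρ^(K+1)] / [(1-ρ)(1-ρ^(K+1))]
L = 1.1687 × (1 - 5×1.86557 + 4×2.18029) / ((1 - 1.1687) × (1 - 2.18029)) = 2.3085 customers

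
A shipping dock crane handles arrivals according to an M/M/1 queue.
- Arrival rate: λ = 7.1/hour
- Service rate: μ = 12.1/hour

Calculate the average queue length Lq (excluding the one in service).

ρ = λ/μ = 7.1/12.1 = 0.5868
For M/M/1: Lq = λ²/(μ(μ-λ))
Lq = 50.41/(12.1 × 5.00)
Lq = 0.8332 containers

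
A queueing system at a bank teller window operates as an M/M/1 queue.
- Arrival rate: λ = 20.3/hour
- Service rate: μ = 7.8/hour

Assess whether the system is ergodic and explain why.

Stability requires ρ = λ/(cμ) < 1
ρ = 20.3/(1 × 7.8) = 20.3/7.80 = 2.6026
Since 2.6026 ≥ 1, the system is UNSTABLE.
Queue grows without bound. Need μ > λ = 20.3.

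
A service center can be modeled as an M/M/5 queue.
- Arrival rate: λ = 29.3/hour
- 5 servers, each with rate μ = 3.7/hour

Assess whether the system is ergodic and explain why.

Stability requires ρ = λ/(cμ) < 1
ρ = 29.3/(5 × 3.7) = 29.3/18.50 = 1.5838
Since 1.5838 ≥ 1, the system is UNSTABLE.
Need c > λ/μ = 29.3/3.7 = 7.92.
Minimum servers needed: c = 8.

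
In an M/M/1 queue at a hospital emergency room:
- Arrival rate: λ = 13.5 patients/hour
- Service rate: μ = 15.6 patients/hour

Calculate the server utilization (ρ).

Server utilization: ρ = λ/μ
ρ = 13.5/15.6 = 0.8654
The server is busy 86.54% of the time.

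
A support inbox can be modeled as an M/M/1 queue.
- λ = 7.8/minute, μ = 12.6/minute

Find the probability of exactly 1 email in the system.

ρ = λ/μ = 7.8/12.6 = 0.6190
P(n) = (1-ρ)ρⁿ
P(1) = (1-0.6190) × 0.6190^1
P(1) = 0.3810 × 0.6190
P(1) = 0.2358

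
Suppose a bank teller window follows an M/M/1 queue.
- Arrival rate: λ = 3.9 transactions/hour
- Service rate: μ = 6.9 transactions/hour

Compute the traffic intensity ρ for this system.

Server utilization: ρ = λ/μ
ρ = 3.9/6.9 = 0.5652
The server is busy 56.52% of the time.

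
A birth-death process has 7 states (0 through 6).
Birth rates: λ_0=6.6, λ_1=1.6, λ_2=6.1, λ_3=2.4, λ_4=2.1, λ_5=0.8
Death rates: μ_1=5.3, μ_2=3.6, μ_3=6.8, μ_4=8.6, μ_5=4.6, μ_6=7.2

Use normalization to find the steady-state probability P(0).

Ratios P(n)/P(0) = (λ₀···λₙ₋₁)/(μ₁···μₙ):
P(1)/P(0) = (6.6)/(5.3) = 1.2453
P(2)/P(0) = (6.6×1.6)/(5.3×3.6) = 0.55346
P(3)/P(0) = (6.6×1.6×6.1)/(5.3×3.6×6.8) = 0.49649
P(4)/P(0) = (6.6×1.6×6.1×2.4)/(5.3×3.6×6.8×8.6) = 0.13855
P(5)/P(0) = (6.6×1.6×6.1×2.4×2.1)/(5.3×3.6×6.8×8.6×4.6) = 0.063253
P(6)/P(0) = (6.6×1.6×6.1×2.4×2.1×0.8)/(5.3×3.6×6.8×8.6×4.6×7.2) = 0.0070281

Normalization: ∑ P(n) = 1
P(0) × (1.0000 + 1.2453 + 0.55346 + 0.49649 + 0.13855 + 0.063253 + 0.0070281) = 1
P(0) × 3.5041 = 1
P(0) = 1/3.5041 = 0.2854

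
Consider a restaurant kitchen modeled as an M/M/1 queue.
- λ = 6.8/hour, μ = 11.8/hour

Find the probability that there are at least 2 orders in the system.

ρ = λ/μ = 6.8/11.8 = 0.5763
P(N ≥ n) = ρⁿ
P(N ≥ 2) = 0.5763^2
P(N ≥ 2) = 0.3321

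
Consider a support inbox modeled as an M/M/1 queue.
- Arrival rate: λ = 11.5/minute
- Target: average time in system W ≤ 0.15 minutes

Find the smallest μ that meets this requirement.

For M/M/1: W = 1/(μ-λ)
Need W ≤ 0.15, so 1/(μ-λ) ≤ 0.15
μ - λ ≥ 1/0.15 = 6.6667
μ ≥ 11.5 + 6.6667 = 18.1667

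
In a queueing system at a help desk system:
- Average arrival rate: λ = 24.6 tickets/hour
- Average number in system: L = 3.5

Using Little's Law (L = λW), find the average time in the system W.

Little's Law: L = λW, so W = L/λ
W = 3.5/24.6 = 0.1423 hours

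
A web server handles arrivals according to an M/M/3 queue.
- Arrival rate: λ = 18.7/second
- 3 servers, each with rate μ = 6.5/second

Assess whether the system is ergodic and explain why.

Stability requires ρ = λ/(cμ) < 1
ρ = 18.7/(3 × 6.5) = 18.7/19.50 = 0.9590
Since 0.9590 < 1, the system is STABLE.
The servers are busy 95.90% of the time.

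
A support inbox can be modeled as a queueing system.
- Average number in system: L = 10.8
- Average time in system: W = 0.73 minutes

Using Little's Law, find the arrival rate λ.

Little's Law: L = λW, so λ = L/W
λ = 10.8/0.73 = 14.7945 emails/minute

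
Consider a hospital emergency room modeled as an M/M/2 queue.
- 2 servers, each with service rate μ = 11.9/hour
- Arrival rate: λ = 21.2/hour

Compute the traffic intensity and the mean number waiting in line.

Traffic intensity: ρ = λ/(cμ) = 21.2/(2×11.9) = 0.8908
Since ρ = 0.8908 < 1, system is stable.
Offered load a = λ/μ = cρ = 21.2/11.9 = 1.7815
P₀ = [ Σₙ₌₀^1 aⁿ/n! + a^2/(2!(1-ρ)) ]⁻¹
Σ = a^0/0! + a^1/1! = 1.0000 + 1.7815 = 2.7815
a^2/(2!(1-ρ)) = 3.17379/(2 × 0.109244) = 14.5262
P₀ = 1/(2.7815 + 14.5262) = 0.05778
Lq = P₀·a^2·ρ / (2!(1-ρ)²) = 0.0577778 × 3.17379 × 0.890756 / (2 × 0.0119342) = 6.8434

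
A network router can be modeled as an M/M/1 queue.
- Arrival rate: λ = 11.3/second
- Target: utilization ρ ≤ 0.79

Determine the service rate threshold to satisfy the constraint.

ρ = λ/μ, so μ = λ/ρ
μ ≥ 11.3/0.79 = 14.3038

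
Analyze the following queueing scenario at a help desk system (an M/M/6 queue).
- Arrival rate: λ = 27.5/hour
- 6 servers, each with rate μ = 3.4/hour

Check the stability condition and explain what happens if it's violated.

Stability requires ρ = λ/(cμ) < 1
ρ = 27.5/(6 × 3.4) = 27.5/20.40 = 1.3480
Since 1.3480 ≥ 1, the system is UNSTABLE.
Need c > λ/μ = 27.5/3.4 = 8.09.
Minimum servers needed: c = 9.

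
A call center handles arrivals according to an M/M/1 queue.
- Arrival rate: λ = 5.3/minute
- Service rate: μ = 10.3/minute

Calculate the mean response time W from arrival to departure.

First, compute utilization: ρ = λ/μ = 5.3/10.3 = 0.5146
For M/M/1: W = 1/(μ-λ)
W = 1/(10.3-5.3) = 1/5.00
W = 0.2000 minutes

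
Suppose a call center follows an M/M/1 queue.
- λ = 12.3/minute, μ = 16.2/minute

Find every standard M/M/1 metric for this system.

Step 1: ρ = λ/μ = 12.3/16.2 = 0.7593
Step 2: L = λ/(μ-λ) = 12.3/3.90 = 3.1538
Step 3: Lq = λ²/(μ(μ-λ)) = 151.29/(16.2×3.90) = 2.3946
Step 4: W = 1/(μ-λ) = 1/3.90 = 0.25641
Step 5: Wq = λ/(μ(μ-λ)) = 12.3/(16.2×3.90) = 0.1947
Step 6: P(0) = 1-ρ = 0.2407
Verify: L = λW = 12.3×0.25641 = 3.1538 ✔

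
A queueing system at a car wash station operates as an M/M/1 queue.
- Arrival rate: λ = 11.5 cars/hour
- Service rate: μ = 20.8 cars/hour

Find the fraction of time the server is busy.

Server utilization: ρ = λ/μ
ρ = 11.5/20.8 = 0.5529
The server is busy 55.29% of the time.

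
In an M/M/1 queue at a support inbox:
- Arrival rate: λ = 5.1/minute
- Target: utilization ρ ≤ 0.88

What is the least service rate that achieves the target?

ρ = λ/μ, so μ = λ/ρ
μ ≥ 5.1/0.88 = 5.7955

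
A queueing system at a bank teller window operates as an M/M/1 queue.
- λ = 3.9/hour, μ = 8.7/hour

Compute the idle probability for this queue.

ρ = λ/μ = 3.9/8.7 = 0.4483
P(0) = 1 - ρ = 1 - 0.4483 = 0.5517
The server is idle 55.17% of the time.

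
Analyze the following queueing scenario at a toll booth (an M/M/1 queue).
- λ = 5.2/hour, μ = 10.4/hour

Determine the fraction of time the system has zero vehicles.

ρ = λ/μ = 5.2/10.4 = 0.5000
P(0) = 1 - ρ = 1 - 0.5000 = 0.5000
The server is idle 50.00% of the time.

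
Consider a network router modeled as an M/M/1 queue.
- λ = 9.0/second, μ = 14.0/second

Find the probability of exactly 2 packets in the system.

ρ = λ/μ = 9.0/14.0 = 0.6429
P(n) = (1-ρ)ρⁿ
P(2) = (1-0.6429) × 0.6429^2
P(2) = 0.3571 × 0.4133
P(2) = 0.1476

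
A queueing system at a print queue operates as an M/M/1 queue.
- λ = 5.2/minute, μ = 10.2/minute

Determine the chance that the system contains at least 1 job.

ρ = λ/μ = 5.2/10.2 = 0.5098
P(N ≥ n) = ρⁿ
P(N ≥ 1) = 0.5098^1
P(N ≥ 1) = 0.5098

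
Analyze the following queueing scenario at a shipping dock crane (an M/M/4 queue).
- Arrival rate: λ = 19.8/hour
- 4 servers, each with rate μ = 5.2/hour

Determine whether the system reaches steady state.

Stability requires ρ = λ/(cμ) < 1
ρ = 19.8/(4 × 5.2) = 19.8/20.80 = 0.9519
Since 0.9519 < 1, the system is STABLE.
The servers are busy 95.19% of the time.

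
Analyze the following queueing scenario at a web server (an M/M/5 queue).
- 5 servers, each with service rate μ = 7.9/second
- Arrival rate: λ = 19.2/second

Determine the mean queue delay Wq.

Traffic intensity: ρ = λ/(cμ) = 19.2/(5×7.9) = 0.4861
Since ρ = 0.4861 < 1, system is stable.
Offered load a = λ/μ = cρ = 19.2/7.9 = 2.4304
P₀ = [ Σₙ₌₀^4 aⁿ/n! + a^5/(5!(1-ρ)) ]⁻¹
Σ = a^0/0! + a^1/1! + a^2/2! + a^3/3! + a^4/4! = 1.0000 + 2.4304 + 2.9534 + 2.3926 + 1.4537 = 10.2301
a^5/(5!(1-ρ)) = 84.7951/(120 × 0.5139) = 1.3750
P₀ = 1/(10.2301 + 1.3750) = 0.08617
Lq = P₀·a^5·ρ / (5!(1-ρ)²) = 0.08617 × 84.7951 × 0.4861 / (120 × 0.2641) = 0.1121
Wq = Lq/λ = 0.11206/19.2 = 0.005836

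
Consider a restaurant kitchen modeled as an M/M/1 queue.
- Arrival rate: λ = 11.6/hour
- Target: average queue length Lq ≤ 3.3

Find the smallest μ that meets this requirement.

For M/M/1: Lq = λ²/(μ(μ-λ))
Need Lq ≤ 3.3, i.e. μ(μ-λ) ≥ λ²/3.3
μ² - 11.6μ - 134.56/3.3 ≥ 0  →  μ² - 11.6μ - 40.77576 ≥ 0
Quadratic formula (positive root): μ = [λ + √(λ² + 4×40.77576)]/2
Discriminant: 134.56 + 4×40.77576 = 297.6630, √297.6630 = 17.25291
μ ≥ (11.6 + 17.25291)/2 = 14.4265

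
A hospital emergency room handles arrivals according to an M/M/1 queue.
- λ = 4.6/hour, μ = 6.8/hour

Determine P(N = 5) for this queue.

ρ = λ/μ = 4.6/6.8 = 0.67647
P(n) = (1-ρ)ρⁿ
P(5) = (1-0.67647) × 0.67647^5
P(5) = 0.32353 × 0.14166
P(5) = 0.04583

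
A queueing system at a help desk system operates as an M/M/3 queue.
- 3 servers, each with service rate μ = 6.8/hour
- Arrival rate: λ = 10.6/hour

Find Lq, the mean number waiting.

Traffic intensity: ρ = λ/(cμ) = 10.6/(3×6.8) = 0.5196
Since ρ = 0.5196 < 1, system is stable.
Offered load a = λ/μ = cρ = 10.6/6.8 = 1.5588
P₀ = [ Σₙ₌₀^2 aⁿ/n! + a^3/(3!(1-ρ)) ]⁻¹
Σ = a^0/0! + a^1/1! + a^2/2! = 1.0000 + 1.5588 + 1.2150 = 3.7738
a^3/(3!(1-ρ)) = 3.7878/(6 × 0.4804) = 1.3141
P₀ = 1/(3.7738 + 1.3141) = 0.1965
Lq = P₀·a^3·ρ / (3!(1-ρ)²) = 0.19654 × 3.7878 × 0.51961 / (6 × 0.23078) = 0.2794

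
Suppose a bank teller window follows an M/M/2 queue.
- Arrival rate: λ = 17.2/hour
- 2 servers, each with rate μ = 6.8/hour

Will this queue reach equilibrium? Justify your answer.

Stability requires ρ = λ/(cμ) < 1
ρ = 17.2/(2 × 6.8) = 17.2/13.60 = 1.2647
Since 1.2647 ≥ 1, the system is UNSTABLE.
Need c > λ/μ = 17.2/6.8 = 2.53.
Minimum servers needed: c = 3.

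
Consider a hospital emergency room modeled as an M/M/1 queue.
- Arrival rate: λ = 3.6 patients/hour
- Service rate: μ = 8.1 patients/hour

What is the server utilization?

Server utilization: ρ = λ/μ
ρ = 3.6/8.1 = 0.4444
The server is busy 44.44% of the time.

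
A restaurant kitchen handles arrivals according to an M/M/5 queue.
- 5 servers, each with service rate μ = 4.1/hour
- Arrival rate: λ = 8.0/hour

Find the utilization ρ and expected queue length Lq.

Traffic intensity: ρ = λ/(cμ) = 8.0/(5×4.1) = 0.3902
Since ρ = 0.3902 < 1, system is stable.
Offered load a = λ/μ = cρ = 8.0/4.1 = 1.9512
P₀ = [ Σₙ₌₀^4 aⁿ/n! + a^5/(5!(1-ρ)) ]⁻¹
Σ = a^0/0! + a^1/1! + a^2/2! + a^3/3! + a^4/4! = 1.0000 + 1.9512 + 1.9036 + 1.2381 + 0.6040 = 6.6969
a^5/(5!(1-ρ)) = 28.2833/(120 × 0.6098) = 0.3865
P₀ = 1/(6.6969 + 0.3865) = 0.1412
Lq = P₀·a^5·ρ / (5!(1-ρ)²) = 0.14117 × 28.2833 × 0.39024 / (120 × 0.37180) = 0.03492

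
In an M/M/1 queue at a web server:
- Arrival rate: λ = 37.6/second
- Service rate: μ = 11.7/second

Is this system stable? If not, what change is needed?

Stability requires ρ = λ/(cμ) < 1
ρ = 37.6/(1 × 11.7) = 37.6/11.70 = 3.2137
Since 3.2137 ≥ 1, the system is UNSTABLE.
Queue grows without bound. Need μ > λ = 37.6.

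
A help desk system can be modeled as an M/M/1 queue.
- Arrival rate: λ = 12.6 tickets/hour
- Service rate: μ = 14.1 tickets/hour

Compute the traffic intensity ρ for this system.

Server utilization: ρ = λ/μ
ρ = 12.6/14.1 = 0.8936
The server is busy 89.36% of the time.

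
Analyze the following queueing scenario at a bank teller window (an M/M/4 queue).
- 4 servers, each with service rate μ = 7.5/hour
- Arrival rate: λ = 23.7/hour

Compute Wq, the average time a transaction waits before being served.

Traffic intensity: ρ = λ/(cμ) = 23.7/(4×7.5) = 0.7900
Since ρ = 0.7900 < 1, system is stable.
Offered load a = λ/μ = cρ = 23.7/7.5 = 3.1600
P₀ = [ Σₙ₌₀^3 aⁿ/n! + a^4/(4!(1-ρ)) ]⁻¹
Σ = a^0/0! + a^1/1! + a^2/2! + a^3/3! = 1.0000 + 3.1600 + 4.9928 + 5.2591 = 14.4119
a^4/(4!(1-ρ)) = 99.7122/(24 × 0.2100) = 19.7842
P₀ = 1/(14.4119 + 19.7842) = 0.02924
Lq = P₀·a^4·ρ / (4!(1-ρ)²) = 0.0292431 × 99.7122 × 0.790000 / (24 × 0.0441000) = 2.1765
Wq = Lq/λ = 2.17645/23.7 = 0.09183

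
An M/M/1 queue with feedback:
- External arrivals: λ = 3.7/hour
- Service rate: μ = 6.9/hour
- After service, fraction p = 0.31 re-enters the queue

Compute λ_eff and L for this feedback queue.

Effective arrival rate: λ_eff = λ/(1-p) = 3.7/(1-0.31) = 3.7/0.69 = 5.36232
ρ = λ_eff/μ = 5.36232/6.9 = 0.77715
L = ρ/(1-ρ) = 0.77715/(1-0.77715) = 3.4873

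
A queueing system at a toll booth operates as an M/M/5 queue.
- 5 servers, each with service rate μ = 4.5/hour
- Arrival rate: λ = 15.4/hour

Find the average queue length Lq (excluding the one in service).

Traffic intensity: ρ = λ/(cμ) = 15.4/(5×4.5) = 0.6844
Since ρ = 0.6844 < 1, system is stable.
Offered load a = λ/μ = cρ = 15.4/4.5 = 3.4222
P₀ = [ Σₙ₌₀^4 aⁿ/n! + a^5/(5!(1-ρ)) ]⁻¹
Σ = a^0/0! + a^1/1! + a^2/2! + a^3/3! + a^4/4! = 1.00000 + 3.42222 + 5.85580 + 6.67995 + 5.71507 = 22.6730
a^5/(5!(1-ρ)) = 469.3978/(120 × 0.315556) = 12.3961
P₀ = 1/(22.6730 + 12.3961) = 0.02852
Lq = P₀·a^5·ρ / (5!(1-ρ)²) = 0.02852 × 469.3978 × 0.6844 / (120 × 0.09958) = 0.7667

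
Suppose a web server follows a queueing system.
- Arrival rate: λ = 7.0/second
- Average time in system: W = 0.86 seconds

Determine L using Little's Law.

Little's Law: L = λW
L = 7.0 × 0.86 = 6.0200 requests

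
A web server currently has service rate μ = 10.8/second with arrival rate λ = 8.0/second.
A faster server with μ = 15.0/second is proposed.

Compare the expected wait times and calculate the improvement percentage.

System 1: ρ₁ = 8.0/10.8 = 0.7407, W₁ = 1/(10.8-8.0) = 0.35714
System 2: ρ₂ = 8.0/15.0 = 0.5333, W₂ = 1/(15.0-8.0) = 0.14286
Improvement: (W₁-W₂)/W₁ = (0.35714-0.14286)/0.35714 = 60.00%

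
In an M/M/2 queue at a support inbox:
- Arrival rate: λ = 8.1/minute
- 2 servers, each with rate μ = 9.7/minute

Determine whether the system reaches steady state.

Stability requires ρ = λ/(cμ) < 1
ρ = 8.1/(2 × 9.7) = 8.1/19.40 = 0.4175
Since 0.4175 < 1, the system is STABLE.
The servers are busy 41.75% of the time.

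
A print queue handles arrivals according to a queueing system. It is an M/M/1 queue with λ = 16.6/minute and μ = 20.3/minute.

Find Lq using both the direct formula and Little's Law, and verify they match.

Method 1 (direct): Lq = λ²/(μ(μ-λ)) = 275.56/(20.3 × 3.70) = 3.6688

Method 2 (Little's Law):
W = 1/(μ-λ) = 1/3.70 = 0.27027
Wq = W - 1/μ = 0.27027 - 0.049261 = 0.22101
Lq = λWq = 16.6 × 0.22101 = 3.6688 ✔ (matches Method 1)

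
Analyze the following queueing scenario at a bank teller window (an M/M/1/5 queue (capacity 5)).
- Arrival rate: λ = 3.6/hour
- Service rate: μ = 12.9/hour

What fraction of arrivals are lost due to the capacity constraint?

ρ = λ/μ = 3.6/12.9 = 0.27907
P₀ = (1-ρ)/(1-ρ^(K+1)) = (1-0.27907)/(1-0.27907^6) = 0.7209/0.9995 = 0.7213
P_K = P₀×ρ^K = 0.7213 × 0.27907^5 = 0.7213 × 0.001693 = 0.001221
Blocking probability = 0.12%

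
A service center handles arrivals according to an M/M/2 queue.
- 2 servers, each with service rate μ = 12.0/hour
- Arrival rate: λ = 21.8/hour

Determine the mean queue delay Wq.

Traffic intensity: ρ = λ/(cμ) = 21.8/(2×12.0) = 0.9083
Since ρ = 0.9083 < 1, system is stable.
Offered load a = λ/μ = cρ = 21.8/12.0 = 1.8167
P₀ = [ Σₙ₌₀^1 aⁿ/n! + a^2/(2!(1-ρ)) ]⁻¹
Σ = a^0/0! + a^1/1! = 1.0000 + 1.8167 = 2.8167
a^2/(2!(1-ρ)) = 3.30028/(2 × 0.0916667) = 18.0015
P₀ = 1/(2.8167 + 18.0015) = 0.04803
Lq = P₀·a^2·ρ / (2!(1-ρ)²) = 0.048035 × 3.3003 × 0.90833 / (2 × 0.0084028) = 8.5684
Wq = Lq/λ = 8.5684/21.8 = 0.3930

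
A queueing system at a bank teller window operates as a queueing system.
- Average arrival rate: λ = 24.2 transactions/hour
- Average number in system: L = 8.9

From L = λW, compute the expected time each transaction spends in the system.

Little's Law: L = λW, so W = L/λ
W = 8.9/24.2 = 0.3678 hours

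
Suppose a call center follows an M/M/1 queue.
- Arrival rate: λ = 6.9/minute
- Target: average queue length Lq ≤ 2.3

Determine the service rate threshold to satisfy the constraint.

For M/M/1: Lq = λ²/(μ(μ-λ))
Need Lq ≤ 2.3, i.e. μ(μ-λ) ≥ λ²/2.3
μ² - 6.9μ - 47.61/2.3 ≥ 0  →  μ² - 6.9μ - 20.7000 ≥ 0
Quadratic formula (positive root): μ = [λ + √(λ² + 4×20.7000)]/2
Discriminant: 47.61 + 4×20.7000 = 130.4100, √130.4100 = 11.4197
μ ≥ (6.9 + 11.4197)/2 = 9.1599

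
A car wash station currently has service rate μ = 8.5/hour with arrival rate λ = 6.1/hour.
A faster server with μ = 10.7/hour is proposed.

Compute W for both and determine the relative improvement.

System 1: ρ₁ = 6.1/8.5 = 0.7176, W₁ = 1/(8.5-6.1) = 0.4167
System 2: ρ₂ = 6.1/10.7 = 0.5701, W₂ = 1/(10.7-6.1) = 0.2174
Improvement: (W₁-W₂)/W₁ = (0.4167-0.2174)/0.4167 = 47.83%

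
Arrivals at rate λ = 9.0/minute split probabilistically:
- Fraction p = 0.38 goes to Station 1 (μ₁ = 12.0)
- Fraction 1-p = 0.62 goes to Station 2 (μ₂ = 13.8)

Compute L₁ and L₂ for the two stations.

Effective rates: λ₁ = 9.0×0.38 = 3.42, λ₂ = 9.0×0.62 = 5.58
Station 1: ρ₁ = 3.42/12.0 = 0.2850, L₁ = ρ₁/(1-ρ₁) = 0.2850/(1-0.2850) = 0.3986
Station 2: ρ₂ = 5.58/13.8 = 0.40435, L₂ = ρ₂/(1-ρ₂) = 0.40435/(1-0.40435) = 0.6788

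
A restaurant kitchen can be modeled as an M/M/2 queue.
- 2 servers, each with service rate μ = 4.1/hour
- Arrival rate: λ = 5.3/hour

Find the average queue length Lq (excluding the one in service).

Traffic intensity: ρ = λ/(cμ) = 5.3/(2×4.1) = 0.6463
Since ρ = 0.6463 < 1, system is stable.
Offered load a = λ/μ = cρ = 5.3/4.1 = 1.2927
P₀ = [ Σₙ₌₀^1 aⁿ/n! + a^2/(2!(1-ρ)) ]⁻¹
Σ = a^0/0! + a^1/1! = 1.0000 + 1.2927 = 2.2927
a^2/(2!(1-ρ)) = 1.67103/(2 × 0.353659) = 2.3625
P₀ = 1/(2.2927 + 2.3625) = 0.2148
Lq = P₀·a^2·ρ / (2!(1-ρ)²) = 0.21481 × 1.6710 × 0.64634 / (2 × 0.12507) = 0.9275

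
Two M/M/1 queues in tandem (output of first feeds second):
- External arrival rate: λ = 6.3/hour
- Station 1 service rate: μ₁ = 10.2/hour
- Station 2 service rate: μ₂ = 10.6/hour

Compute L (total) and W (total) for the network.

By Jackson's theorem, each station behaves as independent M/M/1.
Station 1: ρ₁ = 6.3/10.2 = 0.6176, L₁ = ρ₁/(1-ρ₁) = λ/(μ₁-λ) = 6.3/3.90 = 1.6154
Station 2: ρ₂ = 6.3/10.6 = 0.5943, L₂ = ρ₂/(1-ρ₂) = λ/(μ₂-λ) = 6.3/4.30 = 1.4651
Total: L = L₁ + L₂ = 1.6154 + 1.4651 = 3.0805
W = L/λ = 3.0805/6.3 = 0.4890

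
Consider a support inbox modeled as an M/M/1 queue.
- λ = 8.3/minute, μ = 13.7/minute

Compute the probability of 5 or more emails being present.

ρ = λ/μ = 8.3/13.7 = 0.60584
P(N ≥ n) = ρⁿ
P(N ≥ 5) = 0.60584^5
P(N ≥ 5) = 0.08162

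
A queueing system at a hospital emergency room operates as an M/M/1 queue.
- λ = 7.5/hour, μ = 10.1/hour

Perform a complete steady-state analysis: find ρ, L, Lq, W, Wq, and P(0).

Step 1: ρ = λ/μ = 7.5/10.1 = 0.7426
Step 2: L = λ/(μ-λ) = 7.5/2.60 = 2.8846
Step 3: Lq = λ²/(μ(μ-λ)) = 56.25/(10.1×2.60) = 2.1420
Step 4: W = 1/(μ-λ) = 1/2.60 = 0.384615
Step 5: Wq = λ/(μ(μ-λ)) = 7.5/(10.1×2.60) = 0.2856
Step 6: P(0) = 1-ρ = 0.2574
Verify: L = λW = 7.5×0.384615 = 2.8846 ✔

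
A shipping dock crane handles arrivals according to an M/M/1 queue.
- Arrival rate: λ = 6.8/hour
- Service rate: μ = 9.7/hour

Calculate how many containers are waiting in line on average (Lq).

ρ = λ/μ = 6.8/9.7 = 0.7010
For M/M/1: Lq = λ²/(μ(μ-λ))
Lq = 46.24/(9.7 × 2.90)
Lq = 1.6438 containers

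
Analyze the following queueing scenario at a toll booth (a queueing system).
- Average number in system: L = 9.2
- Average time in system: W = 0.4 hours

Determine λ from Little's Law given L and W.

Little's Law: L = λW, so λ = L/W
λ = 9.2/0.4 = 23.0000 vehicles/hour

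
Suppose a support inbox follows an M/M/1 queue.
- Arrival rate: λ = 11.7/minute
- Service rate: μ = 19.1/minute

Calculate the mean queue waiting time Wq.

First, compute utilization: ρ = λ/μ = 11.7/19.1 = 0.6126
For M/M/1: Wq = λ/(μ(μ-λ))
Wq = 11.7/(19.1 × (19.1-11.7))
Wq = 11.7/(19.1 × 7.40)
Wq = 0.08278 minutes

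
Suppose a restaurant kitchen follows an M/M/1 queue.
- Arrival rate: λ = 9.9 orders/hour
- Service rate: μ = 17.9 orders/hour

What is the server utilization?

Server utilization: ρ = λ/μ
ρ = 9.9/17.9 = 0.5531
The server is busy 55.31% of the time.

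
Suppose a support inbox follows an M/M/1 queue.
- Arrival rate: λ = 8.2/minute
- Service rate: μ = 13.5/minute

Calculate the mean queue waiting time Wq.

First, compute utilization: ρ = λ/μ = 8.2/13.5 = 0.6074
For M/M/1: Wq = λ/(μ(μ-λ))
Wq = 8.2/(13.5 × (13.5-8.2))
Wq = 8.2/(13.5 × 5.30)
Wq = 0.1146 minutes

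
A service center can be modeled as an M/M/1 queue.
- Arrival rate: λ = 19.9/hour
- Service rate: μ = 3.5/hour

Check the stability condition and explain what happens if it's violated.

Stability requires ρ = λ/(cμ) < 1
ρ = 19.9/(1 × 3.5) = 19.9/3.50 = 5.6857
Since 5.6857 ≥ 1, the system is UNSTABLE.
Queue grows without bound. Need μ > λ = 19.9.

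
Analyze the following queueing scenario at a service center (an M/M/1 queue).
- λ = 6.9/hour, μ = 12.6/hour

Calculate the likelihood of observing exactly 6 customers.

ρ = λ/μ = 6.9/12.6 = 0.5476
P(n) = (1-ρ)ρⁿ
P(6) = (1-0.5476) × 0.5476^6
P(6) = 0.4524 × 0.02696
P(6) = 0.01220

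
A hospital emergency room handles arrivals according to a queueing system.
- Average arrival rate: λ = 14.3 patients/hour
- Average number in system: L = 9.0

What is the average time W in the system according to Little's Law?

Little's Law: L = λW, so W = L/λ
W = 9.0/14.3 = 0.6294 hours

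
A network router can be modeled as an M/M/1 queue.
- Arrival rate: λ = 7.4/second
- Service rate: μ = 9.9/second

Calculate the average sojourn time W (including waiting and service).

First, compute utilization: ρ = λ/μ = 7.4/9.9 = 0.7475
For M/M/1: W = 1/(μ-λ)
W = 1/(9.9-7.4) = 1/2.50
W = 0.4000 seconds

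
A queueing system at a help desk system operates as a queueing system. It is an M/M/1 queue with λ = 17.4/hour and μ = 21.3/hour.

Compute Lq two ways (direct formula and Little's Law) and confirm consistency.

Method 1 (direct): Lq = λ²/(μ(μ-λ)) = 302.76/(21.3 × 3.90) = 3.6446

Method 2 (Little's Law):
W = 1/(μ-λ) = 1/3.90 = 0.25641
Wq = W - 1/μ = 0.25641 - 0.046948 = 0.20946
Lq = λWq = 17.4 × 0.20946 = 3.6446 ✔ (matches Method 1)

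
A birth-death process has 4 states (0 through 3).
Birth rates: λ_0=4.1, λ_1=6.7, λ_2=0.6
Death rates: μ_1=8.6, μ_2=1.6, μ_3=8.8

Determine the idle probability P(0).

Ratios P(n)/P(0) = (λ₀···λₙ₋₁)/(μ₁···μₙ):
P(1)/P(0) = (4.1)/(8.6) = 0.4767
P(2)/P(0) = (4.1×6.7)/(8.6×1.6) = 1.9964
P(3)/P(0) = (4.1×6.7×0.6)/(8.6×1.6×8.8) = 0.1361

Normalization: ∑ P(n) = 1
P(0) × (1.0000 + 0.4767 + 1.9964 + 0.1361) = 1
P(0) × 3.6092 = 1
P(0) = 1/3.6092 = 0.2771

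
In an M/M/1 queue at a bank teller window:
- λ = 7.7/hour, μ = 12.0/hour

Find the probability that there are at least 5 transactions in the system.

ρ = λ/μ = 7.7/12.0 = 0.6417
P(N ≥ n) = ρⁿ
P(N ≥ 5) = 0.6417^5
P(N ≥ 5) = 0.1088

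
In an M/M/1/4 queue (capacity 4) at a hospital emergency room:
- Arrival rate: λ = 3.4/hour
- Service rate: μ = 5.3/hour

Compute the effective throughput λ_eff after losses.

ρ = λ/μ = 3.4/5.3 = 0.6415
P₀ = (1-ρ)/(1-ρ^(K+1)) = (1-0.6415)/(1-0.6415^5) = 0.3585/0.8914 = 0.4022
P_K = P₀×ρ^K = 0.40219 × 0.6415^4 = 0.40219 × 0.16935 = 0.06811
λ_eff = λ(1-P_K) = 3.4 × (1 - 0.06811) = 3.4 × 0.93189 = 3.1684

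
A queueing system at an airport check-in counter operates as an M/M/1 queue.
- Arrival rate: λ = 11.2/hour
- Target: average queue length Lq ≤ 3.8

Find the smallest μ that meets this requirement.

For M/M/1: Lq = λ²/(μ(μ-λ))
Need Lq ≤ 3.8, i.e. μ(μ-λ) ≥ λ²/3.8
μ² - 11.2μ - 125.44/3.8 ≥ 0  →  μ² - 11.2μ - 33.01053 ≥ 0
Quadratic formula (positive root): μ = [λ + √(λ² + 4×33.01053)]/2
Discriminant: 125.44 + 4×33.01053 = 257.4821, √257.4821 = 16.0462
μ ≥ (11.2 + 16.0462)/2 = 13.6231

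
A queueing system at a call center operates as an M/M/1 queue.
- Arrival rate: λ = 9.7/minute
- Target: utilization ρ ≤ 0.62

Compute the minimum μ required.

ρ = λ/μ, so μ = λ/ρ
μ ≥ 9.7/0.62 = 15.6452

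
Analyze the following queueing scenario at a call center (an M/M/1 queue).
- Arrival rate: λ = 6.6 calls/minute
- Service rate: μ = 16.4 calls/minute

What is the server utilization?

Server utilization: ρ = λ/μ
ρ = 6.6/16.4 = 0.4024
The server is busy 40.24% of the time.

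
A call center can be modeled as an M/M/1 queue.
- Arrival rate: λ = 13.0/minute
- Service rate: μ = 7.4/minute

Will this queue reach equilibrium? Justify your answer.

Stability requires ρ = λ/(cμ) < 1
ρ = 13.0/(1 × 7.4) = 13.0/7.40 = 1.7568
Since 1.7568 ≥ 1, the system is UNSTABLE.
Queue grows without bound. Need μ > λ = 13.0.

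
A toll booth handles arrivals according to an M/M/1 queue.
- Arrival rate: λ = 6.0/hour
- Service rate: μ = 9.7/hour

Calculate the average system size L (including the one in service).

ρ = λ/μ = 6.0/9.7 = 0.6186
For M/M/1: L = λ/(μ-λ)
L = 6.0/(9.7-6.0) = 6.0/3.70
L = 1.6216 vehicles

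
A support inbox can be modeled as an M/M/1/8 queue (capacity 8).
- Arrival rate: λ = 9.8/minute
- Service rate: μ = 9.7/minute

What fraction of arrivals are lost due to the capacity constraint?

ρ = λ/μ = 9.8/9.7 = 1.01031
P₀ = (1-ρ)/(1-ρ^(K+1)) = (1-1.01031)/(1-1.01031^9) = -0.01031/-0.09671 = 0.1066
P_K = P₀×ρ^K = 0.1066 × 1.01031^8 = 0.1066 × 1.0855 = 0.1157
Blocking probability = 11.57%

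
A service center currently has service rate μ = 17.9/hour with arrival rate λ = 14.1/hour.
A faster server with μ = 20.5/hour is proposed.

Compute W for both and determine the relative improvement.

System 1: ρ₁ = 14.1/17.9 = 0.7877, W₁ = 1/(17.9-14.1) = 0.26316
System 2: ρ₂ = 14.1/20.5 = 0.6878, W₂ = 1/(20.5-14.1) = 0.15625
Improvement: (W₁-W₂)/W₁ = (0.26316-0.15625)/0.26316 = 40.63%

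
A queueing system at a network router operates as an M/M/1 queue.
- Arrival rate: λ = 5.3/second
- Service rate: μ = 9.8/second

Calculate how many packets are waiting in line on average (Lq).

ρ = λ/μ = 5.3/9.8 = 0.5408
For M/M/1: Lq = λ²/(μ(μ-λ))
Lq = 28.09/(9.8 × 4.50)
Lq = 0.6370 packets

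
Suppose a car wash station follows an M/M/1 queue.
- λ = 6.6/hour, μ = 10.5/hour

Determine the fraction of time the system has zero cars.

ρ = λ/μ = 6.6/10.5 = 0.6286
P(0) = 1 - ρ = 1 - 0.6286 = 0.3714
The server is idle 37.14% of the time.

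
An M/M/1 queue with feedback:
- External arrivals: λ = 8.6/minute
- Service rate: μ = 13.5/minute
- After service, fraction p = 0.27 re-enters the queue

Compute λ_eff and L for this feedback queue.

Effective arrival rate: λ_eff = λ/(1-p) = 8.6/(1-0.27) = 8.6/0.73 = 11.78082
ρ = λ_eff/μ = 11.78082/13.5 = 0.872653
L = ρ/(1-ρ) = 0.872653/(1-0.872653) = 6.8526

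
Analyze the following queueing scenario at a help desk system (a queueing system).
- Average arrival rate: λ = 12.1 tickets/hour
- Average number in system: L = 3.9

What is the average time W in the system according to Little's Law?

Little's Law: L = λW, so W = L/λ
W = 3.9/12.1 = 0.3223 hours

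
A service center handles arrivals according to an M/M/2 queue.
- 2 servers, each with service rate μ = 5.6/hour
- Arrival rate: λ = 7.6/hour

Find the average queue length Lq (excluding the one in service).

Traffic intensity: ρ = λ/(cμ) = 7.6/(2×5.6) = 0.6786
Since ρ = 0.6786 < 1, system is stable.
Offered load a = λ/μ = cρ = 7.6/5.6 = 1.3571
P₀ = [ Σₙ₌₀^1 aⁿ/n! + a^2/(2!(1-ρ)) ]⁻¹
Σ = a^0/0! + a^1/1! = 1.0000 + 1.3571 = 2.3571
a^2/(2!(1-ρ)) = 1.84184/(2 × 0.321429) = 2.8651
P₀ = 1/(2.3571 + 2.8651) = 0.1915
Lq = P₀·a^2·ρ / (2!(1-ρ)²) = 0.19149 × 1.8418 × 0.67857 / (2 × 0.10332) = 1.1582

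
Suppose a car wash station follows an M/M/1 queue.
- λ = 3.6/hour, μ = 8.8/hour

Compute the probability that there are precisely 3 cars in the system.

ρ = λ/μ = 3.6/8.8 = 0.4091
P(n) = (1-ρ)ρⁿ
P(3) = (1-0.4091) × 0.4091^3
P(3) = 0.5909 × 0.06847
P(3) = 0.04046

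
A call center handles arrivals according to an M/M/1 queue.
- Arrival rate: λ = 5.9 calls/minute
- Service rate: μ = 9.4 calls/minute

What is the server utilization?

Server utilization: ρ = λ/μ
ρ = 5.9/9.4 = 0.6277
The server is busy 62.77% of the time.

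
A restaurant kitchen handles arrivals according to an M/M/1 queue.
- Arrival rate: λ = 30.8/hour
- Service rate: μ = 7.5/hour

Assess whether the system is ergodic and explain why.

Stability requires ρ = λ/(cμ) < 1
ρ = 30.8/(1 × 7.5) = 30.8/7.50 = 4.1067
Since 4.1067 ≥ 1, the system is UNSTABLE.
Queue grows without bound. Need μ > λ = 30.8.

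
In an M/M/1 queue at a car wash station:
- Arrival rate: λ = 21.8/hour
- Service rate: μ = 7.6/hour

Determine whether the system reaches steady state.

Stability requires ρ = λ/(cμ) < 1
ρ = 21.8/(1 × 7.6) = 21.8/7.60 = 2.8684
Since 2.8684 ≥ 1, the system is UNSTABLE.
Queue grows without bound. Need μ > λ = 21.8.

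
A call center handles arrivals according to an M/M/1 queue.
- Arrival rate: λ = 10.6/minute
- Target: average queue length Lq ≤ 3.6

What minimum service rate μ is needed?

For M/M/1: Lq = λ²/(μ(μ-λ))
Need Lq ≤ 3.6, i.e. μ(μ-λ) ≥ λ²/3.6
μ² - 10.6μ - 112.36/3.6 ≥ 0  →  μ² - 10.6μ - 31.2111 ≥ 0
Quadratic formula (positive root): μ = [λ + √(λ² + 4×31.2111)]/2
Discriminant: 112.36 + 4×31.2111 = 237.2044, √237.2044 = 15.4014
μ ≥ (10.6 + 15.4014)/2 = 13.0007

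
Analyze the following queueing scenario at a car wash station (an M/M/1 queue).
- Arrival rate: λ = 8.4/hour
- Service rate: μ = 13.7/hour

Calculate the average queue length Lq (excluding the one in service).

ρ = λ/μ = 8.4/13.7 = 0.6131
For M/M/1: Lq = λ²/(μ(μ-λ))
Lq = 70.56/(13.7 × 5.30)
Lq = 0.9718 cars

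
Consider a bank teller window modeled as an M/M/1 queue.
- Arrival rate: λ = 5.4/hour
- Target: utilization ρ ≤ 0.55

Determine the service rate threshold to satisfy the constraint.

ρ = λ/μ, so μ = λ/ρ
μ ≥ 5.4/0.55 = 9.8182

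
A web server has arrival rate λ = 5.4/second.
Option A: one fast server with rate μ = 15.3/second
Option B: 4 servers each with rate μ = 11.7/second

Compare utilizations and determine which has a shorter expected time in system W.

Option A: single server μ = 15.3 (M/M/1)
  ρ_A = 5.4/15.3 = 0.3529
  W_A = 1/(μ-λ) = 1/(15.3-5.4) = 1/9.90 = 0.1010

Option B: 4 servers μ = 11.7 (M/M/4)
  ρ_B = λ/(cμ) = 5.4/(4×11.7) = 0.1154
  Offered load a = λ/μ = cρ = 5.4/11.7 = 0.4615
  P₀ = [ Σₙ₌₀^3 aⁿ/n! + a^4/(4!(1-ρ)) ]⁻¹
  Σ = a^0/0! + a^1/1! + a^2/2! + a^3/3! = 1.0000 + 0.4615 + 0.1065 + 0.01639 = 1.5844
  a^4/(4!(1-ρ)) = 0.045377/(24 × 0.88462) = 0.002137
  P₀ = 1/(1.5844 + 0.002137) = 0.6303
  Lq = P₀·a^4·ρ / (4!(1-ρ)²) = 0.63029 × 0.045377 × 0.11538 / (24 × 0.78254) = 0.0001757
  Wq_B = Lq/λ = 0.0001757/5.4 = 0.00003254
  W_B = Wq_B + 1/μ = 0.00003254 + 0.08547 = 0.08550

Since W_B = 0.08550 < W_A = 0.1010, Option B (multiple servers) has the shorter time in system.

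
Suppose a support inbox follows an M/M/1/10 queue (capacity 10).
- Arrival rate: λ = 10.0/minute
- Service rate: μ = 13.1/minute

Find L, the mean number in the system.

ρ = λ/μ = 10.0/13.1 = 0.76336
P₀ = (1-ρ)/(1-ρ^(K+1)) = (1-0.76336)/(1-0.76336^11) = 0.2366/0.9487 = 0.2494
P_K = P₀×ρ^K = 0.2494 × 0.76336^10 = 0.2494 × 0.06719 = 0.01676
L = ρ[1 - (K+1)ρ^K + Kρ^(K+1)] / [(1-ρ)(1-ρ^(K+1))]
L = 0.76336 × (1 - 11×0.06719 + 10×0.05129) / ((1 - 0.76336) × (1 - 0.05129)) = 2.6311 emails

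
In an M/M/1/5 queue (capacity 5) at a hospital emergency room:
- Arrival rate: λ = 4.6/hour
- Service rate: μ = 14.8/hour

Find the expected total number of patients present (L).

ρ = λ/μ = 4.6/14.8 = 0.31081
P₀ = (1-ρ)/(1-ρ^(K+1)) = (1-0.31081)/(1-0.31081^6) = 0.6892/0.9991 = 0.6898
P_K = P₀×ρ^K = 0.6898 × 0.31081^5 = 0.6898 × 0.002901 = 0.002001
L = ρ[1 - (K+1)ρ^K + Kρ^(K+1)] / [(1-ρ)(1-ρ^(K+1))]
L = 0.31081 × (1 - 6×0.002901 + 5×0.0009015) / ((1 - 0.31081) × (1 - 0.0009015)) = 0.4456 patients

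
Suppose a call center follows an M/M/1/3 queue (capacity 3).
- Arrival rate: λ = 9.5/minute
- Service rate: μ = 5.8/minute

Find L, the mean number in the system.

ρ = λ/μ = 9.5/5.8 = 1.63793
P₀ = (1-ρ)/(1-ρ^(K+1)) = (1-1.63793)/(1-1.63793^4) = -0.6379/-6.1975 = 0.1029
P_K = P₀×ρ^K = 0.10293 × 1.63793^3 = 0.10293 × 4.3943 = 0.4523
L = ρ[1 - (K+1)ρ^K + Kρ^(K+1)] / [(1-ρ)(1-ρ^(K+1))]
L = 1.63793 × (1 - 4×4.39426 + 3×7.19749) / ((1 - 1.63793) × (1 - 7.19749)) = 2.0779 calls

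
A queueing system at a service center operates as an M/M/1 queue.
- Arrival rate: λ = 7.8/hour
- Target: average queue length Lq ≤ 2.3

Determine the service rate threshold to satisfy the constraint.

For M/M/1: Lq = λ²/(μ(μ-λ))
Need Lq ≤ 2.3, i.e. μ(μ-λ) ≥ λ²/2.3
μ² - 7.8μ - 60.84/2.3 ≥ 0  →  μ² - 7.8μ - 26.45217 ≥ 0
Quadratic formula (positive root): μ = [λ + √(λ² + 4×26.45217)]/2
Discriminant: 60.84 + 4×26.45217 = 166.6487, √166.6487 = 12.9092
μ ≥ (7.8 + 12.9092)/2 = 10.3546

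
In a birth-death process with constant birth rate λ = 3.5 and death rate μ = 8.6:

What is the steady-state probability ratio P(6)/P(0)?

For constant rates: P(n)/P(0) = (λ/μ)^n
P(6)/P(0) = (3.5/8.6)^6 = 0.40698^6 = 0.004544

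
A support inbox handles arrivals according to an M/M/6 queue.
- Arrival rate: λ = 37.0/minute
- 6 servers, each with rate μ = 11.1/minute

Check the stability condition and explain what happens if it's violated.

Stability requires ρ = λ/(cμ) < 1
ρ = 37.0/(6 × 11.1) = 37.0/66.60 = 0.5556
Since 0.5556 < 1, the system is STABLE.
The servers are busy 55.56% of the time.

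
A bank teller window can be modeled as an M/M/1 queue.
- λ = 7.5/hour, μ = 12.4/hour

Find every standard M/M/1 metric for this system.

Step 1: ρ = λ/μ = 7.5/12.4 = 0.6048
Step 2: L = λ/(μ-λ) = 7.5/4.90 = 1.5306
Step 3: Lq = λ²/(μ(μ-λ)) = 56.25/(12.4×4.90) = 0.9258
Step 4: W = 1/(μ-λ) = 1/4.90 = 0.20408
Step 5: Wq = λ/(μ(μ-λ)) = 7.5/(12.4×4.90) = 0.1234
Step 6: P(0) = 1-ρ = 0.3952
Verify: L = λW = 7.5×0.20408 = 1.5306 ✔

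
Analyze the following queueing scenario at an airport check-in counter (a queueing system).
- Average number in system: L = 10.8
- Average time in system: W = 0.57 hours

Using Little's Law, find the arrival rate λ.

Little's Law: L = λW, so λ = L/W
λ = 10.8/0.57 = 18.9474 passengers/hour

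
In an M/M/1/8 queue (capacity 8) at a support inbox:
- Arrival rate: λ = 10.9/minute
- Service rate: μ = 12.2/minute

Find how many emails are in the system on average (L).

ρ = λ/μ = 10.9/12.2 = 0.893443
P₀ = (1-ρ)/(1-ρ^(K+1)) = (1-0.893443)/(1-0.893443^9) = 0.10656/0.63725 = 0.1672
P_K = P₀×ρ^K = 0.16721 × 0.893443^8 = 0.16721 × 0.40601 = 0.06789
L = ρ[1 - (K+1)ρ^K + Kρ^(K+1)] / [(1-ρ)(1-ρ^(K+1))]
L = 0.893443 × (1 - 9×0.406008 + 8×0.362745) / ((1 - 0.893443) × (1 - 0.362745)) = 3.2616 emails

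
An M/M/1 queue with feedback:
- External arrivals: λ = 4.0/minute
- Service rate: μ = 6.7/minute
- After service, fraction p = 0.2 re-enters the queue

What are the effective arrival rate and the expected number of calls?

Effective arrival rate: λ_eff = λ/(1-p) = 4.0/(1-0.2) = 4.0/0.80 = 5.0000
ρ = λ_eff/μ = 5.0000/6.7 = 0.74627
L = ρ/(1-ρ) = 0.74627/(1-0.74627) = 2.9412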